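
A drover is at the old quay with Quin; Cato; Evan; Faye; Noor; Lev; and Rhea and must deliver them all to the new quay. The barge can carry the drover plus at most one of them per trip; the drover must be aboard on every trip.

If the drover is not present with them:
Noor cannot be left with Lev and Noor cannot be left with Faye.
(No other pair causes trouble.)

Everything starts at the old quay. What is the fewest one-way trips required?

Counting alone: the drover can take at most 1 across per trip to the new quay, so moving all 7 needs at least 7 loaded trips out, with a return between consecutive ones — at least 13 crossings.
The safety rule pushes this higher. Following every safe sequence of crossings, the most of the 7 that can be at the new quay as the barge arrives there on crossing 13 is 6 — never all 7.
So no plan with fewer than 15 crossings exists, and this one achieves 15:
1. Drover goes to the new quay with Noor.  [the old quay: Cato, Evan, Faye, Lev, Quin, Rhea | the new quay: Noor]
2. Drover goes back to the old quay alone.  [the old quay: Cato, Evan, Faye, Lev, Quin, Rhea | the new quay: Noor]
3. Drover goes to the new quay with Quin.  [the old quay: Cato, Evan, Faye, Lev, Rhea | the new quay: Noor, Quin]
4. Drover goes back to the old quay alone.  [the old quay: Cato, Evan, Faye, Lev, Rhea | the new quay: Noor, Quin]
5. Drover goes to the new quay with Cato.  [the old quay: Evan, Faye, Lev, Rhea | the new quay: Cato, Noor, Quin]
6. Drover goes back to the old quay alone.  [the old quay: Evan, Faye, Lev, Rhea | the new quay: Cato, Noor, Quin]
7. Drover goes to the new quay with Evan.  [the old quay: Faye, Lev, Rhea | the new quay: Cato, Evan, Noor, Quin]
8. Drover goes back to the old quay alone.  [the old quay: Faye, Lev, Rhea | the new quay: Cato, Evan, Noor, Quin]
9. Drover goes to the new quay with Faye.  [the old quay: Lev, Rhea | the new quay: Cato, Evan, Faye, Noor, Quin]
10. Drover goes back to the old quay with Noor.  [the old quay: Lev, Noor, Rhea | the new quay: Cato, Evan, Faye, Quin]
11. Drover goes to the new quay with Lev.  [the old quay: Noor, Rhea | the new quay: Cato, Evan, Faye, Lev, Quin]
12. Drover goes back to the old quay alone.  [the old quay: Noor, Rhea | the new quay: Cato, Evan, Faye, Lev, Quin]
13. Drover goes to the new quay with Rhea.  [the old quay: Noor | the new quay: Cato, Evan, Faye, Lev, Quin, Rhea]
14. Drover goes back to the old quay alone.  [the old quay: Noor | the new quay: Cato, Evan, Faye, Lev, Quin, Rhea]
15. Drover goes to the new quay with Noor.  [the old quay: — | the new quay: Cato, Evan, Faye, Lev, Noor, Quin, Rhea]

15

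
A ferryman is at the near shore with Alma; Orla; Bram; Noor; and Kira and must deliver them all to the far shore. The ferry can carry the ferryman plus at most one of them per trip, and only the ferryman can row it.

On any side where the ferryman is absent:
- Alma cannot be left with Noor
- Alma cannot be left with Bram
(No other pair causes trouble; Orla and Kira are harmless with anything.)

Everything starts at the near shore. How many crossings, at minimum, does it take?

Counting alone: the ferryman can take at most 1 across per trip to the far shore, so moving all 5 needs at least 5 loaded trips out, with a return between consecutive ones — at least 9 crossings.
The safety rule pushes this higher. Following every safe sequence of crossings, the most of the 5 that can be at the far shore as the ferry arrives there on crossing 9 is 4 — never all 5.
So no plan with fewer than 11 crossings exists, and this one achieves 11:
1. Ferryman goes to the far shore with Alma.
2. Ferryman goes back to the near shore alone.
3. Ferryman goes to the far shore with Orla.
4. Ferryman goes back to the near shore alone.
5. Ferryman goes to the far shore with Bram.
6. Ferryman goes back to the near shore with Alma.
7. Ferryman goes to the far shore with Noor.
8. Ferryman goes back to the near shore alone.
9. Ferryman goes to the far shore with Kira.
10. Ferryman goes back to the near shore alone.
11. Ferryman goes to the far shore with Alma.

11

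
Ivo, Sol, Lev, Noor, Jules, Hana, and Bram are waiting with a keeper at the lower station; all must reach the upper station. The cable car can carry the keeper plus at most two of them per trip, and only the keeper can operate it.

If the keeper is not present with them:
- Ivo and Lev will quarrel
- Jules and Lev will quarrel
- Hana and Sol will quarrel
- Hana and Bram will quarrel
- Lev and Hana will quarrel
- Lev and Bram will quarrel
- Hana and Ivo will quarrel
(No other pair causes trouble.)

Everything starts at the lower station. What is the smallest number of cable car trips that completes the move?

11

Counting alone: the keeper can take at most 2 across per trip to the upper station, so moving all 7 needs at least 4 loaded trips out, with a return between consecutive ones — at least 7 crossings.
The safety rule pushes this higher. Following every safe sequence of crossings, the most of the 7 that can be at the upper station as the cable car arrives there on crossings 7, 9 is 5, 6 respectively — never all 7.
So no plan with fewer than 11 crossings exists, and this one achieves 11:
1. Keeper goes to the upper station with Hana and Lev.
2. Keeper goes back to the lower station with Lev.
3. Keeper goes to the upper station with Lev and Sol.
4. Keeper goes back to the lower station with Hana.
5. Keeper goes to the upper station with Bram and Ivo.
6. Keeper goes back to the lower station with Lev.
7. Keeper goes to the upper station with Lev and Noor.
8. Keeper goes back to the lower station with Lev.
9. Keeper goes to the upper station with Jules and Lev.
10. Keeper goes back to the lower station with Lev.
11. Keeper goes to the upper station with Hana and Lev.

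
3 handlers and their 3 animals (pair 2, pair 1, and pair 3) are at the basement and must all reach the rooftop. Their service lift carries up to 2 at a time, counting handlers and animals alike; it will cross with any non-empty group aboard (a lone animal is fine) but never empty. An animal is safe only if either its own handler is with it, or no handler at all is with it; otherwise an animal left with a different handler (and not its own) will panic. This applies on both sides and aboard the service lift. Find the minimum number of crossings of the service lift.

Counting alone: each trip to the rooftop takes at most 2 across and each return brings at least 1 back, so after t trips out (and t−1 returns) at most 2t − (t−1) of the 6 are across; that first reaches 6 at t = 5, so at least 9 crossings are needed.
The safety rule pushes this higher. Following every safe sequence of crossings, the most of the 6 that can be at the rooftop as the service lift arrives there on crossing 9 is 5 — never all 6.
So no plan with fewer than 11 crossings exists, and this one achieves 11:
1. animal 2 and handler 2 cross → the rooftop.
2. handler 2 crosses ← the basement.
3. animal 1 and animal 3 cross → the rooftop.
4. animal 2 crosses ← the basement.
5. handler 1 and handler 3 cross → the rooftop.
6. animal 1 and handler 1 cross ← the basement.
7. handler 1 and handler 2 cross → the rooftop.
8. animal 3 crosses ← the basement.
9. animal 1 and animal 2 cross → the rooftop.
10. handler 3 crosses ← the basement.
11. animal 3 and handler 3 cross → the rooftop.

11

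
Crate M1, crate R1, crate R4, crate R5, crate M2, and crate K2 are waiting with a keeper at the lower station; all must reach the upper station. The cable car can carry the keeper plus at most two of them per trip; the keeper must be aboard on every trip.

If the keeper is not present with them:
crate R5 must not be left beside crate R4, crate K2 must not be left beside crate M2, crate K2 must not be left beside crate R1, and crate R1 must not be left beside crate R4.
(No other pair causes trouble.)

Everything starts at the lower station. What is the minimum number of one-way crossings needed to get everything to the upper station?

Counting alone: the keeper can take at most 2 across per trip to the upper station, so moving all 6 needs at least 3 loaded trips out, with a return between consecutive ones — at least 5 crossings.
The safety rule pushes this higher. Following every safe sequence of crossings, the most of the 6 that can be at the upper station as the cable car arrives there on crossing 5 is 5 — never all 6.
So no plan with fewer than 7 crossings exists, and this one achieves 7:
1. Keeper goes to the upper station with crate K2 and crate R4.
2. Keeper goes back to the lower station alone.
3. Keeper goes to the upper station with crate M1 and crate R1.
4. Keeper goes back to the lower station with crate K2 and crate R4.
5. Keeper goes to the upper station with crate M2 and crate R5.
6. Keeper goes back to the lower station alone.
7. Keeper goes to the upper station with crate K2 and crate R4.

7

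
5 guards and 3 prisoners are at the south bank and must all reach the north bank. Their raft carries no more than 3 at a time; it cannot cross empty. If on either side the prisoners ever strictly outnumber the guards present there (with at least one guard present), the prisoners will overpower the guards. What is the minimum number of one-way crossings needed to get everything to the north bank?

7

Counting alone: each trip to the north bank takes at most 3 across and each return brings at least 1 back, so after t trips out (and t−1 returns) at most 3t − (t−1) of the 8 are across; that first reaches 8 at t = 4, so at least 7 crossings are needed.
The plan below uses exactly 7 crossings, so it is optimal:
1. 2 prisoners → the north bank.  (the south bank: 5G 1P; the north bank: 0G 2P)
2. 1 prisoner ← the south bank.  (the south bank: 5G 2P; the north bank: 0G 1P)
3. 2 guards and 1 prisoner → the north bank.  (the south bank: 3G 1P; the north bank: 2G 2P)
4. 1 prisoner ← the south bank.  (the south bank: 3G 2P; the north bank: 2G 1P)
5. 1 guard and 2 prisoners → the north bank.  (the south bank: 2G 0P; the north bank: 3G 3P)
6. 1 prisoner ← the south bank.  (the south bank: 2G 1P; the north bank: 3G 2P)
7. 2 guards and 1 prisoner → the north bank.  (the south bank: 0G 0P; the north bank: 5G 3P)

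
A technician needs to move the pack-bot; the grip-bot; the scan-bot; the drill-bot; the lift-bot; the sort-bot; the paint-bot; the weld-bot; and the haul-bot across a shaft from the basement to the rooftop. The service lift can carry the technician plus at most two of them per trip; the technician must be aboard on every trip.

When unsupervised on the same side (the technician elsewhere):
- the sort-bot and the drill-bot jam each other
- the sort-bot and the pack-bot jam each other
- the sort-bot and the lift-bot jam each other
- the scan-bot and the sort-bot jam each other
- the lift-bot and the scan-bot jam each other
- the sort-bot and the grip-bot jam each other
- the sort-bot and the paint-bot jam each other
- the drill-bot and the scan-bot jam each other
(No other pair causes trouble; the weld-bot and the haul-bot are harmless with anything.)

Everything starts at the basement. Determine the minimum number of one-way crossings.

Counting alone: the technician can take at most 2 across per trip to the rooftop, so moving all 9 needs at least 5 loaded trips out, with a return between consecutive ones — at least 9 crossings.
The safety rule pushes this higher. Following every safe sequence of crossings, the most of the 9 that can be at the rooftop as the service lift arrives there on crossings 9, 11, 13 is 6, 7, 8 respectively — never all 9.
So no plan with fewer than 15 crossings exists, and this one achieves 15:
1. Technician goes to the rooftop with the scan-bot and the sort-bot.  [the basement: the drill-bot, the grip-bot, the haul-bot, the lift-bot, the pack-bot, the paint-bot, the weld-bot | the rooftop: the scan-bot, the sort-bot]
2. Technician goes back to the basement with the scan-bot.  [the basement: the drill-bot, the grip-bot, the haul-bot, the lift-bot, the pack-bot, the paint-bot, the scan-bot, the weld-bot | the rooftop: the sort-bot]
3. Technician goes to the rooftop with the pack-bot and the scan-bot.  [the basement: the drill-bot, the grip-bot, the haul-bot, the lift-bot, the paint-bot, the weld-bot | the rooftop: the pack-bot, the scan-bot, the sort-bot]
4. Technician goes back to the basement with the sort-bot.  [the basement: the drill-bot, the grip-bot, the haul-bot, the lift-bot, the paint-bot, the sort-bot, the weld-bot | the rooftop: the pack-bot, the scan-bot]
5. Technician goes to the rooftop with the grip-bot and the sort-bot.  [the basement: the drill-bot, the haul-bot, the lift-bot, the paint-bot, the weld-bot | the rooftop: the grip-bot, the pack-bot, the scan-bot, the sort-bot]
6. Technician goes back to the basement with the sort-bot.  [the basement: the drill-bot, the haul-bot, the lift-bot, the paint-bot, the sort-bot, the weld-bot | the rooftop: the grip-bot, the pack-bot, the scan-bot]
7. Technician goes to the rooftop with the paint-bot and the sort-bot.  [the basement: the drill-bot, the haul-bot, the lift-bot, the weld-bot | the rooftop: the grip-bot, the pack-bot, the paint-bot, the scan-bot, the sort-bot]
8. Technician goes back to the basement with the sort-bot.  [the basement: the drill-bot, the haul-bot, the lift-bot, the sort-bot, the weld-bot | the rooftop: the grip-bot, the pack-bot, the paint-bot, the scan-bot]
9. Technician goes to the rooftop with the drill-bot and the lift-bot.  [the basement: the haul-bot, the sort-bot, the weld-bot | the rooftop: the drill-bot, the grip-bot, the lift-bot, the pack-bot, the paint-bot, the scan-bot]
10. Technician goes back to the basement with the scan-bot.  [the basement: the haul-bot, the scan-bot, the sort-bot, the weld-bot | the rooftop: the drill-bot, the grip-bot, the lift-bot, the pack-bot, the paint-bot]
11. Technician goes to the rooftop with the scan-bot and the weld-bot.  [the basement: the haul-bot, the sort-bot | the rooftop: the drill-bot, the grip-bot, the lift-bot, the pack-bot, the paint-bot, the scan-bot, the weld-bot]
12. Technician goes back to the basement with the scan-bot.  [the basement: the haul-bot, the scan-bot, the sort-bot | the rooftop: the drill-bot, the grip-bot, the lift-bot, the pack-bot, the paint-bot, the weld-bot]
13. Technician goes to the rooftop with the haul-bot and the scan-bot.  [the basement: the sort-bot | the rooftop: the drill-bot, the grip-bot, the haul-bot, the lift-bot, the pack-bot, the paint-bot, the scan-bot, the weld-bot]
14. Technician goes back to the basement with the scan-bot.  [the basement: the scan-bot, the sort-bot | the rooftop: the drill-bot, the grip-bot, the haul-bot, the lift-bot, the pack-bot, the paint-bot, the weld-bot]
15. Technician goes to the rooftop with the scan-bot and the sort-bot.  [the basement: — | the rooftop: the drill-bot, the grip-bot, the haul-bot, the lift-bot, the pack-bot, the paint-bot, the scan-bot, the sort-bot, the weld-bot]

15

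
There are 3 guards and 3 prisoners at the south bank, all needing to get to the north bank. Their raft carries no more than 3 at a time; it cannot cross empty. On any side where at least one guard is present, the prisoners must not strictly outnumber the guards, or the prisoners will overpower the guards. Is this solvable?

1. 2 prisoners → the north bank.  (the south bank: 3G 1P; the north bank: 0G 2P)
2. 1 prisoner ← the south bank.  (the south bank: 3G 2P; the north bank: 0G 1P)
3. 3 guards → the north bank.  (the south bank: 0G 2P; the north bank: 3G 1P)
4. 1 prisoner ← the south bank.  (the south bank: 0G 3P; the north bank: 3G 0P)
5. 3 prisoners → the north bank.  (the south bank: 0G 0P; the north bank: 3G 3P)

Yes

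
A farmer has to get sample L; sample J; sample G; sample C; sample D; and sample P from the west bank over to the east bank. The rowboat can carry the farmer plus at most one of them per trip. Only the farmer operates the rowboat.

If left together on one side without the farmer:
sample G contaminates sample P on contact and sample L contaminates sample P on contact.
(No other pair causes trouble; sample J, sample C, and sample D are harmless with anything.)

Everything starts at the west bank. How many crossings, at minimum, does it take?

13

Counting alone: the farmer can take at most 1 across per trip to the east bank, so moving all 6 needs at least 6 loaded trips out, with a return between consecutive ones — at least 11 crossings.
The safety rule pushes this higher. Following every safe sequence of crossings, the most of the 6 that can be at the east bank as the rowboat arrives there on crossing 11 is 5 — never all 6.
So no plan with fewer than 13 crossings exists, and this one achieves 13:
1. Farmer goes to the east bank with sample P.
2. Farmer goes back to the west bank alone.
3. Farmer goes to the east bank with sample L.
4. Farmer goes back to the west bank with sample P.
5. Farmer goes to the east bank with sample G.
6. Farmer goes back to the west bank alone.
7. Farmer goes to the east bank with sample J.
8. Farmer goes back to the west bank alone.
9. Farmer goes to the east bank with sample C.
10. Farmer goes back to the west bank alone.
11. Farmer goes to the east bank with sample D.
12. Farmer goes back to the west bank alone.
13. Farmer goes to the east bank with sample P.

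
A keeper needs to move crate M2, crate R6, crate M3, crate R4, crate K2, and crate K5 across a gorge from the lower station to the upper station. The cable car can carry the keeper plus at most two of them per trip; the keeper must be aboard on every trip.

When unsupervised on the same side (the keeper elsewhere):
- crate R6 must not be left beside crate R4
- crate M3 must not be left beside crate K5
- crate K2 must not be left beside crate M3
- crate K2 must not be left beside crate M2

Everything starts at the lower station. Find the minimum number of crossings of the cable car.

impossible

Whatever the first load, the items left behind include a forbidden pair without the keeper. No opening move is safe, so no plan exists.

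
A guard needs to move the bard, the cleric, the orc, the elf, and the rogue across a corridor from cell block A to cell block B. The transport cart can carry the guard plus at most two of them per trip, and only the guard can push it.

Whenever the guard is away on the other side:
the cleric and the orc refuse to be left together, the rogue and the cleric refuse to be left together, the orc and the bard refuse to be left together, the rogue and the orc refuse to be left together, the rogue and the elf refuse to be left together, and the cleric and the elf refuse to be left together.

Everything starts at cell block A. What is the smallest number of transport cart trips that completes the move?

impossible

Whatever the first load, the items left behind include a forbidden pair without the guard. No opening move is safe, so no plan exists.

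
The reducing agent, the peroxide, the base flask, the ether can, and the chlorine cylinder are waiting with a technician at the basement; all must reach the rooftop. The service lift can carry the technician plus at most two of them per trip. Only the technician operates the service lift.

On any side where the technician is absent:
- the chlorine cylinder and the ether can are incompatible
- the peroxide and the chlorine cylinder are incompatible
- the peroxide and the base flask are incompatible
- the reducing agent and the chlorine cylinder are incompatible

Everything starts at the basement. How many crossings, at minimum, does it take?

Counting alone: the technician can take at most 2 across per trip to the rooftop, so moving all 5 needs at least 3 loaded trips out, with a return between consecutive ones — at least 5 crossings.
The plan below uses exactly 5 crossings, so it is optimal:
1. Technician goes to the rooftop with the chlorine cylinder and the peroxide.  [the basement: the base flask, the ether can, the reducing agent | the rooftop: the chlorine cylinder, the peroxide]
2. Technician goes back to the basement with the chlorine cylinder.  [the basement: the base flask, the chlorine cylinder, the ether can, the reducing agent | the rooftop: the peroxide]
3. Technician goes to the rooftop with the ether can and the reducing agent.  [the basement: the base flask, the chlorine cylinder | the rooftop: the ether can, the peroxide, the reducing agent]
4. Technician goes back to the basement alone.  [the basement: the base flask, the chlorine cylinder | the rooftop: the ether can, the peroxide, the reducing agent]
5. Technician goes to the rooftop with the base flask and the chlorine cylinder.  [the basement: — | the rooftop: the base flask, the chlorine cylinder, the ether can, the peroxide, the reducing agent]

5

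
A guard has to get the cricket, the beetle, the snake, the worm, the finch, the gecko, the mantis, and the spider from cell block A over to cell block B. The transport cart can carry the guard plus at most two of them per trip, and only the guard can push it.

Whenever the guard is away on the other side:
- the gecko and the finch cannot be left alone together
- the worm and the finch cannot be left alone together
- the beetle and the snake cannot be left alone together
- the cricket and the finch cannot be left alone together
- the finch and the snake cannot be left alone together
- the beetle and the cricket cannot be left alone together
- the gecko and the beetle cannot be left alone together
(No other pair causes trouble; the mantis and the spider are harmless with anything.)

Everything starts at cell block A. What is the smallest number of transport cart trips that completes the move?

Counting alone: the guard can take at most 2 across per trip to cell block B, so moving all 8 needs at least 4 loaded trips out, with a return between consecutive ones — at least 7 crossings.
The safety rule pushes this higher. Following every safe sequence of crossings, the most of the 8 that can be at cell block B as the transport cart arrives there on crossing 7 is 6 — never all 8.
So no plan with fewer than 9 crossings exists, and this one achieves 9:
1. Guard goes to cell block B with the beetle and the finch.
2. Guard goes back to cell block A alone.
3. Guard goes to cell block B with the cricket and the snake.
4. Guard goes back to cell block A with the beetle and the finch.
5. Guard goes to cell block B with the gecko and the worm.
6. Guard goes back to cell block A alone.
7. Guard goes to cell block B with the mantis and the spider.
8. Guard goes back to cell block A alone.
9. Guard goes to cell block B with the beetle and the finch.

9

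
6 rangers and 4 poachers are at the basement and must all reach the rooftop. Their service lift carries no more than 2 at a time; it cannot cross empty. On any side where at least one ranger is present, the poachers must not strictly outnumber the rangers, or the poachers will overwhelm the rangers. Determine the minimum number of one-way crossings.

17

Counting alone: each trip to the rooftop takes at most 2 across and each return brings at least 1 back, so after t trips out (and t−1 returns) at most 2t − (t−1) of the 10 are across; that first reaches 10 at t = 9, so at least 17 crossings are needed.
The plan below uses exactly 17 crossings, so it is optimal:
1. 2 poachers → the rooftop.  (the basement: 6R 2P; the rooftop: 0R 2P)
2. 1 poacher ← the basement.  (the basement: 6R 3P; the rooftop: 0R 1P)
3. 2 poachers → the rooftop.  (the basement: 6R 1P; the rooftop: 0R 3P)
4. 1 poacher ← the basement.  (the basement: 6R 2P; the rooftop: 0R 2P)
5. 2 rangers → the rooftop.  (the basement: 4R 2P; the rooftop: 2R 2P)
6. 1 poacher ← the basement.  (the basement: 4R 3P; the rooftop: 2R 1P)
7. 1 ranger and 1 poacher → the rooftop.  (the basement: 3R 2P; the rooftop: 3R 2P)
8. 1 poacher ← the basement.  (the basement: 3R 3P; the rooftop: 3R 1P)
9. 2 poachers → the rooftop.  (the basement: 3R 1P; the rooftop: 3R 3P)
10. 1 poacher ← the basement.  (the basement: 3R 2P; the rooftop: 3R 2P)
11. 1 ranger and 1 poacher → the rooftop.  (the basement: 2R 1P; the rooftop: 4R 3P)
12. 1 poacher ← the basement.  (the basement: 2R 2P; the rooftop: 4R 2P)
13. 2 poachers → the rooftop.  (the basement: 2R 0P; the rooftop: 4R 4P)
14. 1 poacher ← the basement.  (the basement: 2R 1P; the rooftop: 4R 3P)
15. 1 ranger and 1 poacher → the rooftop.  (the basement: 1R 0P; the rooftop: 5R 4P)
16. 1 poacher ← the basement.  (the basement: 1R 1P; the rooftop: 5R 3P)
17. 1 ranger and 1 poacher → the rooftop.  (the basement: 0R 0P; the rooftop: 6R 4P)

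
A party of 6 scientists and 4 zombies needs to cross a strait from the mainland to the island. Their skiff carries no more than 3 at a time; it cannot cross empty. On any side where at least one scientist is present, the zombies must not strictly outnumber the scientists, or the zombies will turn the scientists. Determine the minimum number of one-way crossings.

Counting alone: each trip to the island takes at most 3 across and each return brings at least 1 back, so after t trips out (and t−1 returns) at most 3t − (t−1) of the 10 are across; that first reaches 10 at t = 5, so at least 9 crossings are needed.
The plan below uses exactly 9 crossings, so it is optimal:
1. 2 zombies → the island.  (the mainland: 6S 2Z; the island: 0S 2Z)
2. 1 zombie ← the mainland.  (the mainland: 6S 3Z; the island: 0S 1Z)
3. 3 zombies → the island.  (the mainland: 6S 0Z; the island: 0S 4Z)
4. 1 zombie ← the mainland.  (the mainland: 6S 1Z; the island: 0S 3Z)
5. 3 scientists → the island.  (the mainland: 3S 1Z; the island: 3S 3Z)
6. 1 zombie ← the mainland.  (the mainland: 3S 2Z; the island: 3S 2Z)
7. 1 scientist and 2 zombies → the island.  (the mainland: 2S 0Z; the island: 4S 4Z)
8. 1 zombie ← the mainland.  (the mainland: 2S 1Z; the island: 4S 3Z)
9. 2 scientists and 1 zombie → the island.  (the mainland: 0S 0Z; the island: 6S 4Z)

9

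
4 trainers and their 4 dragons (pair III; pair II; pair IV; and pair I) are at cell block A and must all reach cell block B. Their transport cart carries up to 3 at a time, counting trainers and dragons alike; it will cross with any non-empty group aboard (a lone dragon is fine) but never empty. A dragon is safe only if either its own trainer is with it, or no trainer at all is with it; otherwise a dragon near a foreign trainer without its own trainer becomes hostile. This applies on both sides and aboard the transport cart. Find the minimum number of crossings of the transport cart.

Counting alone: each trip to cell block B takes at most 3 across and each return brings at least 1 back, so after t trips out (and t−1 returns) at most 3t − (t−1) of the 8 are across; that first reaches 8 at t = 4, so at least 7 crossings are needed.
The safety rule pushes this higher. Following every safe sequence of crossings, the most of the 8 that can be at cell block B as the transport cart arrives there on crossing 7 is 7 — never all 8.
So no plan with fewer than 9 crossings exists, and this one achieves 9:
1. dragon III and trainer III cross → cell block B.
2. trainer III crosses ← cell block A.
3. dragon II, trainer II, and trainer III cross → cell block B.
4. dragon III and trainer III cross ← cell block A.
5. trainer I, trainer III, and trainer IV cross → cell block B.
6. dragon II crosses ← cell block A.
7. dragon II and dragon III cross → cell block B.
8. dragon III crosses ← cell block A.
9. dragon I, dragon III, and dragon IV cross → cell block B.

9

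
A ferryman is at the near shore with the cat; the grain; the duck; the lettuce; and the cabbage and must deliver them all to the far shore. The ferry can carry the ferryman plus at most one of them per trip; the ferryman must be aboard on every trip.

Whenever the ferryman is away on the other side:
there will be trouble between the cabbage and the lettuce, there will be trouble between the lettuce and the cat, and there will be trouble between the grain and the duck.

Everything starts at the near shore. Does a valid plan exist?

No

Whatever the first load, the items left behind include a forbidden pair without the ferryman. No opening move is safe, so no plan exists.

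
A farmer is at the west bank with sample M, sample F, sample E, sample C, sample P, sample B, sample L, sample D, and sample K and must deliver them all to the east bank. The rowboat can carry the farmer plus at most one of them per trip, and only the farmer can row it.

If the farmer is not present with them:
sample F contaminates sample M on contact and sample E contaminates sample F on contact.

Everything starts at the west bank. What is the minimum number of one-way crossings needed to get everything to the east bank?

19

Counting alone: the farmer can take at most 1 across per trip to the east bank, so moving all 9 needs at least 9 loaded trips out, with a return between consecutive ones — at least 17 crossings.
The safety rule pushes this higher. Following every safe sequence of crossings, the most of the 9 that can be at the east bank as the rowboat arrives there on crossing 17 is 8 — never all 9.
So no plan with fewer than 19 crossings exists, and this one achieves 19:
1. Farmer goes to the east bank with sample F.  [the west bank: sample B, sample C, sample D, sample E, sample K, sample L, sample M, sample P | the east bank: sample F]
2. Farmer goes back to the west bank alone.  [the west bank: sample B, sample C, sample D, sample E, sample K, sample L, sample M, sample P | the east bank: sample F]
3. Farmer goes to the east bank with sample M.  [the west bank: sample B, sample C, sample D, sample E, sample K, sample L, sample P | the east bank: sample F, sample M]
4. Farmer goes back to the west bank with sample F.  [the west bank: sample B, sample C, sample D, sample E, sample F, sample K, sample L, sample P | the east bank: sample M]
5. Farmer goes to the east bank with sample E.  [the west bank: sample B, sample C, sample D, sample F, sample K, sample L, sample P | the east bank: sample E, sample M]
6. Farmer goes back to the west bank alone.  [the west bank: sample B, sample C, sample D, sample F, sample K, sample L, sample P | the east bank: sample E, sample M]
7. Farmer goes to the east bank with sample C.  [the west bank: sample B, sample D, sample F, sample K, sample L, sample P | the east bank: sample C, sample E, sample M]
8. Farmer goes back to the west bank alone.  [the west bank: sample B, sample D, sample F, sample K, sample L, sample P | the east bank: sample C, sample E, sample M]
9. Farmer goes to the east bank with sample P.  [the west bank: sample B, sample D, sample F, sample K, sample L | the east bank: sample C, sample E, sample M, sample P]
10. Farmer goes back to the west bank alone.  [the west bank: sample B, sample D, sample F, sample K, sample L | the east bank: sample C, sample E, sample M, sample P]
11. Farmer goes to the east bank with sample B.  [the west bank: sample D, sample F, sample K, sample L | the east bank: sample B, sample C, sample E, sample M, sample P]
12. Farmer goes back to the west bank alone.  [the west bank: sample D, sample F, sample K, sample L | the east bank: sample B, sample C, sample E, sample M, sample P]
13. Farmer goes to the east bank with sample L.  [the west bank: sample D, sample F, sample K | the east bank: sample B, sample C, sample E, sample L, sample M, sample P]
14. Farmer goes back to the west bank alone.  [the west bank: sample D, sample F, sample K | the east bank: sample B, sample C, sample E, sample L, sample M, sample P]
15. Farmer goes to the east bank with sample D.  [the west bank: sample F, sample K | the east bank: sample B, sample C, sample D, sample E, sample L, sample M, sample P]
16. Farmer goes back to the west bank alone.  [the west bank: sample F, sample K | the east bank: sample B, sample C, sample D, sample E, sample L, sample M, sample P]
17. Farmer goes to the east bank with sample K.  [the west bank: sample F | the east bank: sample B, sample C, sample D, sample E, sample K, sample L, sample M, sample P]
18. Farmer goes back to the west bank alone.  [the west bank: sample F | the east bank: sample B, sample C, sample D, sample E, sample K, sample L, sample M, sample P]
19. Farmer goes to the east bank with sample F.  [the west bank: — | the east bank: sample B, sample C, sample D, sample E, sample F, sample K, sample L, sample M, sample P]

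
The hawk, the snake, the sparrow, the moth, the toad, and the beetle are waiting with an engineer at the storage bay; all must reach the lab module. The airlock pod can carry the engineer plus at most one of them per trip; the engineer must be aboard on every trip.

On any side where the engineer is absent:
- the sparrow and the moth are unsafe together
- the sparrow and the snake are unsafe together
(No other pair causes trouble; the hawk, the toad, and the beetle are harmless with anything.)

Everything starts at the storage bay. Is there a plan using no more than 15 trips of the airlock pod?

Yes

Yes — this plan uses 13 crossings (≤ 15):
1. Engineer goes to the lab module with the sparrow.  [the storage bay: the beetle, the hawk, the moth, the snake, the toad | the lab module: the sparrow]
2. Engineer goes back to the storage bay alone.  [the storage bay: the beetle, the hawk, the moth, the snake, the toad | the lab module: the sparrow]
3. Engineer goes to the lab module with the hawk.  [the storage bay: the beetle, the moth, the snake, the toad | the lab module: the hawk, the sparrow]
4. Engineer goes back to the storage bay alone.  [the storage bay: the beetle, the moth, the snake, the toad | the lab module: the hawk, the sparrow]
5. Engineer goes to the lab module with the snake.  [the storage bay: the beetle, the moth, the toad | the lab module: the hawk, the snake, the sparrow]
6. Engineer goes back to the storage bay with the sparrow.  [the storage bay: the beetle, the moth, the sparrow, the toad | the lab module: the hawk, the snake]
7. Engineer goes to the lab module with the moth.  [the storage bay: the beetle, the sparrow, the toad | the lab module: the hawk, the moth, the snake]
8. Engineer goes back to the storage bay alone.  [the storage bay: the beetle, the sparrow, the toad | the lab module: the hawk, the moth, the snake]
9. Engineer goes to the lab module with the toad.  [the storage bay: the beetle, the sparrow | the lab module: the hawk, the moth, the snake, the toad]
10. Engineer goes back to the storage bay alone.  [the storage bay: the beetle, the sparrow | the lab module: the hawk, the moth, the snake, the toad]
11. Engineer goes to the lab module with the beetle.  [the storage bay: the sparrow | the lab module: the beetle, the hawk, the moth, the snake, the toad]
12. Engineer goes back to the storage bay alone.  [the storage bay: the sparrow | the lab module: the beetle, the hawk, the moth, the snake, the toad]
13. Engineer goes to the lab module with the sparrow.  [the storage bay: — | the lab module: the beetle, the hawk, the moth, the snake, the sparrow, the toad]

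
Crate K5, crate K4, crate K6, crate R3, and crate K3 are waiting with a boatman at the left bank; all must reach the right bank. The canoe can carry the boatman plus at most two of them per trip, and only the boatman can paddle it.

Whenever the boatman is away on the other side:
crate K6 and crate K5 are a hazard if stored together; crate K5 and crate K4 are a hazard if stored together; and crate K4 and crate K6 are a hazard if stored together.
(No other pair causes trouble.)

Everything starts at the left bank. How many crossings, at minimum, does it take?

Counting alone: the boatman can take at most 2 across per trip to the right bank, so moving all 5 needs at least 3 loaded trips out, with a return between consecutive ones — at least 5 crossings.
The safety rule pushes this higher. Following every safe sequence of crossings, the most of the 5 that can be at the right bank as the canoe arrives there on crossing 5 is 4 — never all 5.
So no plan with fewer than 7 crossings exists, and this one achieves 7:
1. Boatman goes to the right bank with crate K4 and crate K5.  [the left bank: crate K3, crate K6, crate R3 | the right bank: crate K4, crate K5]
2. Boatman goes back to the left bank with crate K5.  [the left bank: crate K3, crate K5, crate K6, crate R3 | the right bank: crate K4]
3. Boatman goes to the right bank with crate K5 and crate R3.  [the left bank: crate K3, crate K6 | the right bank: crate K4, crate K5, crate R3]
4. Boatman goes back to the left bank with crate K5.  [the left bank: crate K3, crate K5, crate K6 | the right bank: crate K4, crate R3]
5. Boatman goes to the right bank with crate K3 and crate K5.  [the left bank: crate K6 | the right bank: crate K3, crate K4, crate K5, crate R3]
6. Boatman goes back to the left bank with crate K5.  [the left bank: crate K5, crate K6 | the right bank: crate K3, crate K4, crate R3]
7. Boatman goes to the right bank with crate K5 and crate K6.  [the left bank: — | the right bank: crate K3, crate K4, crate K5, crate K6, crate R3]

7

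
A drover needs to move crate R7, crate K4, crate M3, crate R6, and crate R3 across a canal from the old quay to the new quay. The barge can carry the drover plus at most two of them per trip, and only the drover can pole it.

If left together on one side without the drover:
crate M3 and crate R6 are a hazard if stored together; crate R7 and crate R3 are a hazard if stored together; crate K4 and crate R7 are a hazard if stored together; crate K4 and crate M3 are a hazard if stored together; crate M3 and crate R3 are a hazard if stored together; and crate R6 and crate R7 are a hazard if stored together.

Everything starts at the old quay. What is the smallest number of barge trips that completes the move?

7

Counting alone: the drover can take at most 2 across per trip to the new quay, so moving all 5 needs at least 3 loaded trips out, with a return between consecutive ones — at least 5 crossings.
The safety rule pushes this higher. Following every safe sequence of crossings, the most of the 5 that can be at the new quay as the barge arrives there on crossing 5 is 4 — never all 5.
So no plan with fewer than 7 crossings exists, and this one achieves 7:
1. Drover goes to the new quay with crate M3 and crate R7.  [the old quay: crate K4, crate R3, crate R6 | the new quay: crate M3, crate R7]
2. Drover goes back to the old quay alone.  [the old quay: crate K4, crate R3, crate R6 | the new quay: crate M3, crate R7]
3. Drover goes to the new quay with crate K4.  [the old quay: crate R3, crate R6 | the new quay: crate K4, crate M3, crate R7]
4. Drover goes back to the old quay with crate M3 and crate R7.  [the old quay: crate M3, crate R3, crate R6, crate R7 | the new quay: crate K4]
5. Drover goes to the new quay with crate R3 and crate R6.  [the old quay: crate M3, crate R7 | the new quay: crate K4, crate R3, crate R6]
6. Drover goes back to the old quay alone.  [the old quay: crate M3, crate R7 | the new quay: crate K4, crate R3, crate R6]
7. Drover goes to the new quay with crate M3 and crate R7.  [the old quay: — | the new quay: crate K4, crate M3, crate R3, crate R6, crate R7]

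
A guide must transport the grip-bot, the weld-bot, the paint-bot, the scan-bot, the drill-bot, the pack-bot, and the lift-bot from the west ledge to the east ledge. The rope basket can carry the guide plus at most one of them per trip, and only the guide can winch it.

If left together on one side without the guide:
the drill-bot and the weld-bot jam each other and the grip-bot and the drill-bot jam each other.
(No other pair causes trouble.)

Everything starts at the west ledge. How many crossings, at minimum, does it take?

15

Counting alone: the guide can take at most 1 across per trip to the east ledge, so moving all 7 needs at least 7 loaded trips out, with a return between consecutive ones — at least 13 crossings.
The safety rule pushes this higher. Following every safe sequence of crossings, the most of the 7 that can be at the east ledge as the rope basket arrives there on crossing 13 is 6 — never all 7.
So no plan with fewer than 15 crossings exists, and this one achieves 15:
1. Guide goes to the east ledge with the drill-bot.  [the west ledge: the grip-bot, the lift-bot, the pack-bot, the paint-bot, the scan-bot, the weld-bot | the east ledge: the drill-bot]
2. Guide goes back to the west ledge alone.  [the west ledge: the grip-bot, the lift-bot, the pack-bot, the paint-bot, the scan-bot, the weld-bot | the east ledge: the drill-bot]
3. Guide goes to the east ledge with the grip-bot.  [the west ledge: the lift-bot, the pack-bot, the paint-bot, the scan-bot, the weld-bot | the east ledge: the drill-bot, the grip-bot]
4. Guide goes back to the west ledge with the drill-bot.  [the west ledge: the drill-bot, the lift-bot, the pack-bot, the paint-bot, the scan-bot, the weld-bot | the east ledge: the grip-bot]
5. Guide goes to the east ledge with the weld-bot.  [the west ledge: the drill-bot, the lift-bot, the pack-bot, the paint-bot, the scan-bot | the east ledge: the grip-bot, the weld-bot]
6. Guide goes back to the west ledge alone.  [the west ledge: the drill-bot, the lift-bot, the pack-bot, the paint-bot, the scan-bot | the east ledge: the grip-bot, the weld-bot]
7. Guide goes to the east ledge with the paint-bot.  [the west ledge: the drill-bot, the lift-bot, the pack-bot, the scan-bot | the east ledge: the grip-bot, the paint-bot, the weld-bot]
8. Guide goes back to the west ledge alone.  [the west ledge: the drill-bot, the lift-bot, the pack-bot, the scan-bot | the east ledge: the grip-bot, the paint-bot, the weld-bot]
9. Guide goes to the east ledge with the scan-bot.  [the west ledge: the drill-bot, the lift-bot, the pack-bot | the east ledge: the grip-bot, the paint-bot, the scan-bot, the weld-bot]
10. Guide goes back to the west ledge alone.  [the west ledge: the drill-bot, the lift-bot, the pack-bot | the east ledge: the grip-bot, the paint-bot, the scan-bot, the weld-bot]
11. Guide goes to the east ledge with the pack-bot.  [the west ledge: the drill-bot, the lift-bot | the east ledge: the grip-bot, the pack-bot, the paint-bot, the scan-bot, the weld-bot]
12. Guide goes back to the west ledge alone.  [the west ledge: the drill-bot, the lift-bot | the east ledge: the grip-bot, the pack-bot, the paint-bot, the scan-bot, the weld-bot]
13. Guide goes to the east ledge with the lift-bot.  [the west ledge: the drill-bot | the east ledge: the grip-bot, the lift-bot, the pack-bot, the paint-bot, the scan-bot, the weld-bot]
14. Guide goes back to the west ledge alone.  [the west ledge: the drill-bot | the east ledge: the grip-bot, the lift-bot, the pack-bot, the paint-bot, the scan-bot, the weld-bot]
15. Guide goes to the east ledge with the drill-bot.  [the west ledge: — | the east ledge: the drill-bot, the grip-bot, the lift-bot, the pack-bot, the paint-bot, the scan-bot, the weld-bot]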